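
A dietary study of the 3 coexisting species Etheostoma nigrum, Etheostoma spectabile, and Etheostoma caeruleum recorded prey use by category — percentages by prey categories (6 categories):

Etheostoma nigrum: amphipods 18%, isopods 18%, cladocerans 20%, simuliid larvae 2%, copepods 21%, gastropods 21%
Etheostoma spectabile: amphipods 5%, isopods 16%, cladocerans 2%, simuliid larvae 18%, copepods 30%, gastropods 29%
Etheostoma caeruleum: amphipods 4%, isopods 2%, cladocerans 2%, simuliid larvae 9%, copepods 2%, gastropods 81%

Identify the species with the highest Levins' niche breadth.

Etheostoma nigrum

Convert percentages to proportions (divide by 100).
Σp_nigrᵢ² = 0.18² + 0.18² + 0.20² + 0.02² + 0.21² + 0.21² = 0.0324 + 0.0324 + 0.0400 + 0.0004 + 0.0441 + 0.0441 = 0.1934
B_nigr = 1 / 0.1934 = 5.1706
Σp_specᵢ² = 0.05² + 0.16² + 0.02² + 0.18² + 0.30² + 0.29² = 0.0025 + 0.0256 + 0.0004 + 0.0324 + 0.0900 + 0.0841 = 0.2350
B_spec = 1 / 0.2350 = 4.2553
Σp_caerᵢ² = 0.04² + 0.02² + 0.02² + 0.09² + 0.02² + 0.81² = 0.0016 + 0.0004 + 0.0004 + 0.0081 + 0.0004 + 0.6561 = 0.6670
B_caer = 1 / 0.6670 = 1.4993
Highest B → broadest niche (most generalist): Etheostoma nigrum (B = 5.17).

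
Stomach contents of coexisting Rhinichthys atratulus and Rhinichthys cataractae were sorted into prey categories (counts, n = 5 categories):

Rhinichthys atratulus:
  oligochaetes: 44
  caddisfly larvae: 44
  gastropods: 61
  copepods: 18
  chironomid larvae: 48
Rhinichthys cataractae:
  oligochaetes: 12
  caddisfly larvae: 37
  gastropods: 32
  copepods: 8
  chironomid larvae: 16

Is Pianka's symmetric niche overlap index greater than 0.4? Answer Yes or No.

Proportions for Rhinichthys atratulus (n=215): 44/215=0.2047, 44/215=0.2047, 61/215=0.2837, 18/215=0.0837, 48/215=0.2233
Proportions for Rhinichthys cataractae (n=105): 12/105=0.1143, 37/105=0.3524, 32/105=0.3048, 8/105=0.0762, 16/105=0.1524
Σ p₁ᵢp₂ᵢ = 0.023397 + 0.072136 + 0.086472 + 0.006378 + 0.034031 = 0.222414
Σp_1ᵢ² = 0.2047² + 0.2047² + 0.2837² + 0.0837² + 0.2233² = 0.041902 + 0.041902 + 0.080486 + 0.007006 + 0.049863 = 0.221159
Σp_2ᵢ² = 0.1143² + 0.3524² + 0.3048² + 0.0762² + 0.1524² = 0.013064 + 0.124186 + 0.092903 + 0.005806 + 0.023226 = 0.259185
O = 0.222414 / √(0.221159 × 0.259185) = 0.222414 / 0.2394182 = 0.9290
O = 0.9290 > 0.4 → Yes.

Yes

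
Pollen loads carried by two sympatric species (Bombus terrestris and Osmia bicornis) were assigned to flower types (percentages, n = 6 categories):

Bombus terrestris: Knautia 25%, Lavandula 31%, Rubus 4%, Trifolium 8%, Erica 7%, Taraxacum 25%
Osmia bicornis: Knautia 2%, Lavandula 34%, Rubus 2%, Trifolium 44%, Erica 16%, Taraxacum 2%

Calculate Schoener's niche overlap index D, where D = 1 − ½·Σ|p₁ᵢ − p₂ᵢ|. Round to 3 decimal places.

0.520

Convert percentages to proportions (divide by 100).
Σ|p₁ᵢ − p₂ᵢ| = 0.23 + 0.03 + 0.02 + 0.36 + 0.09 + 0.23 = 0.96
D = 1 − ½ × 0.96 = 1 − 0.480 = 0.52000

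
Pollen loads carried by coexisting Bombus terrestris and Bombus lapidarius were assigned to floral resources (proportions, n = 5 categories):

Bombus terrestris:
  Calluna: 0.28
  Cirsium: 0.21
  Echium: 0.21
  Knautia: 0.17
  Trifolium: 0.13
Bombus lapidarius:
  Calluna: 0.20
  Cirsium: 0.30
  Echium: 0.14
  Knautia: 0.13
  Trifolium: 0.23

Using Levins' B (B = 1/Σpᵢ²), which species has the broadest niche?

Bombus terrestris

Σp_terrᵢ² = 0.28² + 0.21² + 0.21² + 0.17² + 0.13² = 0.0784 + 0.0441 + 0.0441 + 0.0289 + 0.0169 = 0.2124
B_terr = 1 / 0.2124 = 4.7081
Σp_lapiᵢ² = 0.20² + 0.30² + 0.14² + 0.13² + 0.23² = 0.0400 + 0.0900 + 0.0196 + 0.0169 + 0.0529 = 0.2194
B_lapi = 1 / 0.2194 = 4.5579
Highest B → broadest niche (most generalist): Bombus terrestris (B = 4.71).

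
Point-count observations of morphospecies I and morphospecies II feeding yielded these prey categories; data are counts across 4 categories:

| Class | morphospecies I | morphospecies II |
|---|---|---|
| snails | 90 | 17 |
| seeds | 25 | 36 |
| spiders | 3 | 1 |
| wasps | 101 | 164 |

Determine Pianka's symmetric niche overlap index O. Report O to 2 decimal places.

0.82

Proportions for morphospecies I (n=219): 90/219=0.4110, 25/219=0.1142, 3/219=0.0137, 101/219=0.4612
Proportions for morphospecies II (n=218): 17/218=0.0780, 36/218=0.1651, 1/218=0.0046, 164/218=0.7523
Σ p₁ᵢp₂ᵢ = 0.032058 + 0.018854 + 0.000063 + 0.346961 = 0.397936
Σp_1ᵢ² = 0.4110² + 0.1142² + 0.0137² + 0.4612² = 0.168921 + 0.013042 + 0.000188 + 0.212705 = 0.394856
Σp_2ᵢ² = 0.0780² + 0.1651² + 0.0046² + 0.7523² = 0.006084 + 0.027258 + 0.000021 + 0.565955 = 0.599318
O = 0.397936 / √(0.394856 × 0.599318) = 0.397936 / 0.4864610 = 0.8180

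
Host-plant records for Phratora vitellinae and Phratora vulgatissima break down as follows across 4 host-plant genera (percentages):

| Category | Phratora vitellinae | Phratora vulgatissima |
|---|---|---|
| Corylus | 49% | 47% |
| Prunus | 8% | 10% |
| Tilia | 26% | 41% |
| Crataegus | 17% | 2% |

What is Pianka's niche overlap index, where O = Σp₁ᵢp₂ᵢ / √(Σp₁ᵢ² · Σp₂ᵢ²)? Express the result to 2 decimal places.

0.94

Convert percentages to proportions (divide by 100).
Σ p₁ᵢp₂ᵢ = 0.2303 + 0.0080 + 0.1066 + 0.0034 = 0.3483
Σp_1ᵢ² = 0.49² + 0.08² + 0.26² + 0.17² = 0.2401 + 0.0064 + 0.0676 + 0.0289 = 0.3430
Σp_2ᵢ² = 0.47² + 0.10² + 0.41² + 0.02² = 0.2209 + 0.0100 + 0.1681 + 0.0004 = 0.3994
O = 0.3483 / √(0.3430 × 0.3994) = 0.3483 / 0.37013 = 0.9410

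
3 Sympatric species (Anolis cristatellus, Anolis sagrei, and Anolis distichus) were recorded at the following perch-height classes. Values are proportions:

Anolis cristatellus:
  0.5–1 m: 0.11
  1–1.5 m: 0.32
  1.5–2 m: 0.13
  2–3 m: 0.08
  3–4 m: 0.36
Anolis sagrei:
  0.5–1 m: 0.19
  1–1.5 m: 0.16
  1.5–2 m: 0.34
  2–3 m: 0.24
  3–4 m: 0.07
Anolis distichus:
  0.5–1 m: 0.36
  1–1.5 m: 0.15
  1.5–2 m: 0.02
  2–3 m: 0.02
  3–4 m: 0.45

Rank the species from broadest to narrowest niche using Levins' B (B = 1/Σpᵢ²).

Anolis sagrei > Anolis cristatellus > Anolis distichus

Σp_crisᵢ² = 0.11² + 0.32² + 0.13² + 0.08² + 0.36² = 0.0121 + 0.1024 + 0.0169 + 0.0064 + 0.1296 = 0.2674
B_cris = 1 / 0.2674 = 3.7397
Σp_sagrᵢ² = 0.19² + 0.16² + 0.34² + 0.24² + 0.07² = 0.0361 + 0.0256 + 0.1156 + 0.0576 + 0.0049 = 0.2398
B_sagr = 1 / 0.2398 = 4.1701
Σp_distᵢ² = 0.36² + 0.15² + 0.02² + 0.02² + 0.45² = 0.1296 + 0.0225 + 0.0004 + 0.0004 + 0.2025 = 0.3554
B_dist = 1 / 0.3554 = 2.8137
Ranking by B (broadest → narrowest): Anolis sagrei (4.17) > Anolis cristatellus (3.74) > Anolis distichus (2.81)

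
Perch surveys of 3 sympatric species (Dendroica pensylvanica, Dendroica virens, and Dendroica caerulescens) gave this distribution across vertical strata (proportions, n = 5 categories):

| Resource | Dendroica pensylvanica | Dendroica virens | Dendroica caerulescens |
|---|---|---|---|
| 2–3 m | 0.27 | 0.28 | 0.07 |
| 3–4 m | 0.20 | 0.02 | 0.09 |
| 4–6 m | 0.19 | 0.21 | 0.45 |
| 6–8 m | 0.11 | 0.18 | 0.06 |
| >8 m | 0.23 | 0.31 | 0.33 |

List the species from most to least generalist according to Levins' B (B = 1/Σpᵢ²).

Σp_pensᵢ² = 0.27² + 0.20² + 0.19² + 0.11² + 0.23² = 0.0729 + 0.0400 + 0.0361 + 0.0121 + 0.0529 = 0.2140
B_pens = 1 / 0.2140 = 4.6729
Σp_vireᵢ² = 0.28² + 0.02² + 0.21² + 0.18² + 0.31² = 0.0784 + 0.0004 + 0.0441 + 0.0324 + 0.0961 = 0.2514
B_vire = 1 / 0.2514 = 3.9777
Σp_caerᵢ² = 0.07² + 0.09² + 0.45² + 0.06² + 0.33² = 0.0049 + 0.0081 + 0.2025 + 0.0036 + 0.1089 = 0.3280
B_caer = 1 / 0.3280 = 3.0488
Ranking by B (broadest → narrowest): Dendroica pensylvanica (4.67) > Dendroica virens (3.98) > Dendroica caerulescens (3.05)

Dendroica pensylvanica > Dendroica virens > Dendroica caerulescens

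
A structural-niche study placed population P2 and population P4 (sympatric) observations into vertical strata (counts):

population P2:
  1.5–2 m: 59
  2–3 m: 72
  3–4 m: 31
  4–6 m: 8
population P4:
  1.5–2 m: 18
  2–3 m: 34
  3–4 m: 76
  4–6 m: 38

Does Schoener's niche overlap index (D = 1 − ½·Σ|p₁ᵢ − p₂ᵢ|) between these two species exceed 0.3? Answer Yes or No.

Proportions for population P2 (n=170): 59/170=0.3471, 72/170=0.4235, 31/170=0.1824, 8/170=0.0471
Proportions for population P4 (n=166): 18/166=0.1084, 34/166=0.2048, 76/166=0.4578, 38/166=0.2289
Σ|p₁ᵢ − p₂ᵢ| = 0.2387 + 0.2187 + 0.2754 + 0.1818 = 0.9146
D = 1 − ½ × 0.9146 = 1 − 0.45730 = 0.54270
D = 0.54270 > 0.3 → Yes.

Yes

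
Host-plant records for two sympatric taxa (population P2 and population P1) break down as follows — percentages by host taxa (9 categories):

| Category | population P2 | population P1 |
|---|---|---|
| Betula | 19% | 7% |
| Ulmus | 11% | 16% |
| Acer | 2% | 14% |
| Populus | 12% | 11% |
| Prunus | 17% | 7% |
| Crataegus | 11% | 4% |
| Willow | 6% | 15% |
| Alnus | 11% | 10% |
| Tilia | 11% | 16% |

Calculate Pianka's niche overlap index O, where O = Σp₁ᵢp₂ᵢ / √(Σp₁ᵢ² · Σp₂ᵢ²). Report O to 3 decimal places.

Convert percentages to proportions (divide by 100).
Σ p₁ᵢp₂ᵢ = 0.0133 + 0.0176 + 0.0028 + 0.0132 + 0.0119 + 0.0044 + 0.0090 + 0.0110 + 0.0176 = 0.1008
Σp_1ᵢ² = 0.19² + 0.11² + 0.02² + 0.12² + 0.17² + 0.11² + 0.06² + 0.11² + 0.11² = 0.0361 + 0.0121 + 0.0004 + 0.0144 + 0.0289 + 0.0121 + 0.0036 + 0.0121 + 0.0121 = 0.1318
Σp_2ᵢ² = 0.07² + 0.16² + 0.14² + 0.11² + 0.07² + 0.04² + 0.15² + 0.10² + 0.16² = 0.0049 + 0.0256 + 0.0196 + 0.0121 + 0.0049 + 0.0016 + 0.0225 + 0.0100 + 0.0256 = 0.1268
O = 0.1008 / √(0.1318 × 0.1268) = 0.1008 / 0.129276 = 0.77973

0.780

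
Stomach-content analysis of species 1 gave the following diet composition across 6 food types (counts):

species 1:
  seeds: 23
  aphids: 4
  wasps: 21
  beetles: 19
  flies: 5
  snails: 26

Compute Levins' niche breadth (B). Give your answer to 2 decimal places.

Proportions for species 1 (n=98): 23/98=0.2347, 4/98=0.0408, 21/98=0.2143, 19/98=0.1939, 5/98=0.0510, 26/98=0.2653
Σpᵢ² = 0.2347² + 0.0408² + 0.2143² + 0.1939² + 0.0510² + 0.2653² = 0.055084 + 0.001665 + 0.045924 + 0.037597 + 0.002601 + 0.070384 = 0.213255
B = 1 / 0.213255 = 4.6892

4.69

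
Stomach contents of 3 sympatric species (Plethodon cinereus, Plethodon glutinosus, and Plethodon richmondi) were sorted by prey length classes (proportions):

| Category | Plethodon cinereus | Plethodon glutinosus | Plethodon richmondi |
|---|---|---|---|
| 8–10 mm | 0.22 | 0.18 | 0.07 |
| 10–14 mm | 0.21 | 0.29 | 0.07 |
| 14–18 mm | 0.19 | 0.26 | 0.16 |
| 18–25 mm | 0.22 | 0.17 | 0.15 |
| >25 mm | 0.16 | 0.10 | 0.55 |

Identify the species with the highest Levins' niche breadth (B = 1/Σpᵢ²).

Σp_cineᵢ² = 0.22² + 0.21² + 0.19² + 0.22² + 0.16² = 0.0484 + 0.0441 + 0.0361 + 0.0484 + 0.0256 = 0.2026
B_cine = 1 / 0.2026 = 4.9358
Σp_glutᵢ² = 0.18² + 0.29² + 0.26² + 0.17² + 0.10² = 0.0324 + 0.0841 + 0.0676 + 0.0289 + 0.0100 = 0.2230
B_glut = 1 / 0.2230 = 4.4843
Σp_richᵢ² = 0.07² + 0.07² + 0.16² + 0.15² + 0.55² = 0.0049 + 0.0049 + 0.0256 + 0.0225 + 0.3025 = 0.3604
B_rich = 1 / 0.3604 = 2.7747
Highest B → broadest niche (most generalist): Plethodon cinereus (B = 4.94).

Plethodon cinereus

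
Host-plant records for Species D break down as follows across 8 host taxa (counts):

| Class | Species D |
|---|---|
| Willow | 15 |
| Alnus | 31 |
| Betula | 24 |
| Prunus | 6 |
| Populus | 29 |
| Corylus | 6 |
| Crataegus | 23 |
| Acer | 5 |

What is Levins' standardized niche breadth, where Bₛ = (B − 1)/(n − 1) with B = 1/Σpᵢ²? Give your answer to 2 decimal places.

Proportions for Species D (n=139): 15/139=0.1079, 31/139=0.2230, 24/139=0.1727, 6/139=0.0432, 29/139=0.2086, 6/139=0.0432, 23/139=0.1655, 5/139=0.0360
Σpᵢ² = 0.1079² + 0.2230² + 0.1727² + 0.0432² + 0.2086² + 0.0432² + 0.1655² + 0.0360² = 0.011642 + 0.049729 + 0.029825 + 0.001866 + 0.043514 + 0.001866 + 0.027390 + 0.001296 = 0.167128
B = 1 / 0.167128 = 5.9834
Bₛ = (B − 1)/(n − 1) = (5.9834 − 1)/(8 − 1) = 4.9834/7 = 0.7119

0.71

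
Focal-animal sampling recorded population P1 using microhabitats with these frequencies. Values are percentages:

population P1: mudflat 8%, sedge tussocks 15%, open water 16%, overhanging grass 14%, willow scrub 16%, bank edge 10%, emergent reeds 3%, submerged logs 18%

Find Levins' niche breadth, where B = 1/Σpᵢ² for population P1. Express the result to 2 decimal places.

6.99

Convert percentages to proportions (divide by 100).
Σpᵢ² = 0.08² + 0.15² + 0.16² + 0.14² + 0.16² + 0.10² + 0.03² + 0.18² = 0.0064 + 0.0225 + 0.0256 + 0.0196 + 0.0256 + 0.0100 + 0.0009 + 0.0324 = 0.1430
B = 1 / 0.1430 = 6.9930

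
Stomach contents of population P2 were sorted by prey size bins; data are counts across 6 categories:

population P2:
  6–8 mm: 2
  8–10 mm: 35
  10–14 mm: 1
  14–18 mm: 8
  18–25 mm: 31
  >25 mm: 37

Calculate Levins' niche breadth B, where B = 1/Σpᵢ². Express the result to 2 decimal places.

Proportions for population P2 (n=114): 2/114=0.0175, 35/114=0.3070, 1/114=0.0088, 8/114=0.0702, 31/114=0.2719, 37/114=0.3246
Σpᵢ² = 0.0175² + 0.3070² + 0.0088² + 0.0702² + 0.2719² + 0.3246² = 0.000306 + 0.094249 + 0.000077 + 0.004928 + 0.073930 + 0.105365 = 0.278855
B = 1 / 0.278855 = 3.5861

3.59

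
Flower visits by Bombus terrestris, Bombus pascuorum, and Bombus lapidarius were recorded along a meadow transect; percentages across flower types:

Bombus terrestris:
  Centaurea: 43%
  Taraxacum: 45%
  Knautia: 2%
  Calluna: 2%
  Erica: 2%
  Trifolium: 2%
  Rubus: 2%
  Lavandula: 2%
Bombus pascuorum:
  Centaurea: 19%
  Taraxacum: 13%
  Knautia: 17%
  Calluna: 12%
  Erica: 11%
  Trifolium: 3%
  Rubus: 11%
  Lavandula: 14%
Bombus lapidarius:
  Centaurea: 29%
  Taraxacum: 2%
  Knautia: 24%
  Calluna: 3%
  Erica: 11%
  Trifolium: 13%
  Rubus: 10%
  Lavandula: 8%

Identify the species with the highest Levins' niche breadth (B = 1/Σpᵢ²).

Bombus pascuorum

Convert percentages to proportions (divide by 100).
Σp_terrᵢ² = 0.43² + 0.45² + 0.02² + 0.02² + 0.02² + 0.02² + 0.02² + 0.02² = 0.1849 + 0.2025 + 0.0004 + 0.0004 + 0.0004 + 0.0004 + 0.0004 + 0.0004 = 0.3898
B_terr = 1 / 0.3898 = 2.5654
Σp_pascᵢ² = 0.19² + 0.13² + 0.17² + 0.12² + 0.11² + 0.03² + 0.11² + 0.14² = 0.0361 + 0.0169 + 0.0289 + 0.0144 + 0.0121 + 0.0009 + 0.0121 + 0.0196 = 0.1410
B_pasc = 1 / 0.1410 = 7.0922
Σp_lapiᵢ² = 0.29² + 0.02² + 0.24² + 0.03² + 0.11² + 0.13² + 0.10² + 0.08² = 0.0841 + 0.0004 + 0.0576 + 0.0009 + 0.0121 + 0.0169 + 0.0100 + 0.0064 = 0.1884
B_lapi = 1 / 0.1884 = 5.3079
Highest B → broadest niche (most generalist): Bombus pascuorum (B = 7.09).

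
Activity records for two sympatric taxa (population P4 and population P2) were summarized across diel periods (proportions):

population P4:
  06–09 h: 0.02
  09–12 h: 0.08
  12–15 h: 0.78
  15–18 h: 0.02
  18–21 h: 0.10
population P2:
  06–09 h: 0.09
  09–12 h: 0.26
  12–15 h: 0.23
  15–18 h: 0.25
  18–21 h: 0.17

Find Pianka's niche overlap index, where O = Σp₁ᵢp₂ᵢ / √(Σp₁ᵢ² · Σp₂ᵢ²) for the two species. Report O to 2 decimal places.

0.60

Σ p₁ᵢp₂ᵢ = 0.0018 + 0.0208 + 0.1794 + 0.0050 + 0.0170 = 0.2240
Σp_1ᵢ² = 0.02² + 0.08² + 0.78² + 0.02² + 0.10² = 0.0004 + 0.0064 + 0.6084 + 0.0004 + 0.0100 = 0.6256
Σp_2ᵢ² = 0.09² + 0.26² + 0.23² + 0.25² + 0.17² = 0.0081 + 0.0676 + 0.0529 + 0.0625 + 0.0289 = 0.2200
O = 0.2240 / √(0.6256 × 0.2200) = 0.2240 / 0.37099 = 0.6038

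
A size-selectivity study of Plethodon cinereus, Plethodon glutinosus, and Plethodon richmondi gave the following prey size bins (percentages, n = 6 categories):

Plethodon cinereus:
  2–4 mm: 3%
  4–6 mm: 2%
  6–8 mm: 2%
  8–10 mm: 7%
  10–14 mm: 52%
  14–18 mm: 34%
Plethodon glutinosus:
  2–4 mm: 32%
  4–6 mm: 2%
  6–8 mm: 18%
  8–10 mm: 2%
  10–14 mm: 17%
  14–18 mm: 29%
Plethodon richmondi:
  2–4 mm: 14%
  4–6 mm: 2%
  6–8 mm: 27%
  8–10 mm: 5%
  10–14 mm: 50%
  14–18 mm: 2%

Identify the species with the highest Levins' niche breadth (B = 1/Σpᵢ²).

Convert percentages to proportions (divide by 100).
Σp_cineᵢ² = 0.03² + 0.02² + 0.02² + 0.07² + 0.52² + 0.34² = 0.0009 + 0.0004 + 0.0004 + 0.0049 + 0.2704 + 0.1156 = 0.3926
B_cine = 1 / 0.3926 = 2.5471
Σp_glutᵢ² = 0.32² + 0.02² + 0.18² + 0.02² + 0.17² + 0.29² = 0.1024 + 0.0004 + 0.0324 + 0.0004 + 0.0289 + 0.0841 = 0.2486
B_glut = 1 / 0.2486 = 4.0225
Σp_richᵢ² = 0.14² + 0.02² + 0.27² + 0.05² + 0.50² + 0.02² = 0.0196 + 0.0004 + 0.0729 + 0.0025 + 0.2500 + 0.0004 = 0.3458
B_rich = 1 / 0.3458 = 2.8918
Highest B → broadest niche (most generalist): Plethodon glutinosus (B = 4.02).

Plethodon glutinosus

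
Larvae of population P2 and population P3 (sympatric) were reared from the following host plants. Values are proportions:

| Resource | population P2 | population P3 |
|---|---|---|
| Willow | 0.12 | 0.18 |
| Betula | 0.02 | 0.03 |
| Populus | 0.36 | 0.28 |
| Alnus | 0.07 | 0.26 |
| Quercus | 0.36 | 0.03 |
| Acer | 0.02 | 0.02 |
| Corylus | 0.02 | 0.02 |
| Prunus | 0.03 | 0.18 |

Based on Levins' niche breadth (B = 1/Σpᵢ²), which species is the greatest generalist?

population P3

Σp_P2ᵢ² = 0.12² + 0.02² + 0.36² + 0.07² + 0.36² + 0.02² + 0.02² + 0.03² = 0.0144 + 0.0004 + 0.1296 + 0.0049 + 0.1296 + 0.0004 + 0.0004 + 0.0009 = 0.2806
B_P2 = 1 / 0.2806 = 3.5638
Σp_P3ᵢ² = 0.18² + 0.03² + 0.28² + 0.26² + 0.03² + 0.02² + 0.02² + 0.18² = 0.0324 + 0.0009 + 0.0784 + 0.0676 + 0.0009 + 0.0004 + 0.0004 + 0.0324 = 0.2134
B_P3 = 1 / 0.2134 = 4.6860
Highest B → broadest niche (most generalist): population P3 (B = 4.69).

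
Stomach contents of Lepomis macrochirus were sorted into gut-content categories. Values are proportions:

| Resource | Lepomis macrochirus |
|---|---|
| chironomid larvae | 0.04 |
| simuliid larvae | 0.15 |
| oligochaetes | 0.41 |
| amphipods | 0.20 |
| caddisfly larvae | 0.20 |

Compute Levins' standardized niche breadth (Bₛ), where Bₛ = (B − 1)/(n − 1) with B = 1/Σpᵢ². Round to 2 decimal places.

0.67

Σpᵢ² = 0.04² + 0.15² + 0.41² + 0.20² + 0.20² = 0.0016 + 0.0225 + 0.1681 + 0.0400 + 0.0400 = 0.2722
B = 1 / 0.2722 = 3.6738
Bₛ = (B − 1)/(n − 1) = (3.6738 − 1)/(5 − 1) = 2.6738/4 = 0.6685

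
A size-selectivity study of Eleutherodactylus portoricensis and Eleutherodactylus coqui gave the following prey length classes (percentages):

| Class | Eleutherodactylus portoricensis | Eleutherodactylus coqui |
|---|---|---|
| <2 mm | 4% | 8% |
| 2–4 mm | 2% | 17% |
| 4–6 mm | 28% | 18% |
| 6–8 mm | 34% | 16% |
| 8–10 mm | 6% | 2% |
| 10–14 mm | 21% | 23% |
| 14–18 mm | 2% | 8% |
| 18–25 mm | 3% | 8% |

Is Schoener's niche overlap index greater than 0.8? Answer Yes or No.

No

Convert percentages to proportions (divide by 100).
Σ|p₁ᵢ − p₂ᵢ| = 0.04 + 0.15 + 0.10 + 0.18 + 0.04 + 0.02 + 0.06 + 0.05 = 0.64
D = 1 − ½ × 0.64 = 1 − 0.320 = 0.6800
D = 0.6800 < 0.8 → No.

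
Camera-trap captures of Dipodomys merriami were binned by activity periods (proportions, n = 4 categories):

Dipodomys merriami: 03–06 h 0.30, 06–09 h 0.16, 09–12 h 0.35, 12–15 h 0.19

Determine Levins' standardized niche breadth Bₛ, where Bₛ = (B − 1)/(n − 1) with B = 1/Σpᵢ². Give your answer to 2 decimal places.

Σpᵢ² = 0.30² + 0.16² + 0.35² + 0.19² = 0.0900 + 0.0256 + 0.1225 + 0.0361 = 0.2742
B = 1 / 0.2742 = 3.6470
Bₛ = (B − 1)/(n − 1) = (3.6470 − 1)/(4 − 1) = 2.6470/3 = 0.8823

0.88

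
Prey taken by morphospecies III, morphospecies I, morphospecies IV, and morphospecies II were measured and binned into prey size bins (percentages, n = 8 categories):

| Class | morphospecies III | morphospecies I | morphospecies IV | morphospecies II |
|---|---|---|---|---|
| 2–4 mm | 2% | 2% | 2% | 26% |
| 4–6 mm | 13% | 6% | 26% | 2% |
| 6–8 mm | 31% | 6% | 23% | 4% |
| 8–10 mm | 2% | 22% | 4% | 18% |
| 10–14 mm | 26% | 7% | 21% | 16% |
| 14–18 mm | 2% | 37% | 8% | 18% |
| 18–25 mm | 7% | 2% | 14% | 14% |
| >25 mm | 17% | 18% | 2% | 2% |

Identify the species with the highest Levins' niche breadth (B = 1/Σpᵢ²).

Convert percentages to proportions (divide by 100).
Σp_IIIᵢ² = 0.02² + 0.13² + 0.31² + 0.02² + 0.26² + 0.02² + 0.07² + 0.17² = 0.0004 + 0.0169 + 0.0961 + 0.0004 + 0.0676 + 0.0004 + 0.0049 + 0.0289 = 0.2156
B_III = 1 / 0.2156 = 4.6382
Σp_Iᵢ² = 0.02² + 0.06² + 0.06² + 0.22² + 0.07² + 0.37² + 0.02² + 0.18² = 0.0004 + 0.0036 + 0.0036 + 0.0484 + 0.0049 + 0.1369 + 0.0004 + 0.0324 = 0.2306
B_I = 1 / 0.2306 = 4.3365
Σp_IVᵢ² = 0.02² + 0.26² + 0.23² + 0.04² + 0.21² + 0.08² + 0.14² + 0.02² = 0.0004 + 0.0676 + 0.0529 + 0.0016 + 0.0441 + 0.0064 + 0.0196 + 0.0004 = 0.1930
B_IV = 1 / 0.1930 = 5.1813
Σp_IIᵢ² = 0.26² + 0.02² + 0.04² + 0.18² + 0.16² + 0.18² + 0.14² + 0.02² = 0.0676 + 0.0004 + 0.0016 + 0.0324 + 0.0256 + 0.0324 + 0.0196 + 0.0004 = 0.1800
B_II = 1 / 0.1800 = 5.5556
Highest B → broadest niche (most generalist): morphospecies II (B = 5.56).

morphospecies II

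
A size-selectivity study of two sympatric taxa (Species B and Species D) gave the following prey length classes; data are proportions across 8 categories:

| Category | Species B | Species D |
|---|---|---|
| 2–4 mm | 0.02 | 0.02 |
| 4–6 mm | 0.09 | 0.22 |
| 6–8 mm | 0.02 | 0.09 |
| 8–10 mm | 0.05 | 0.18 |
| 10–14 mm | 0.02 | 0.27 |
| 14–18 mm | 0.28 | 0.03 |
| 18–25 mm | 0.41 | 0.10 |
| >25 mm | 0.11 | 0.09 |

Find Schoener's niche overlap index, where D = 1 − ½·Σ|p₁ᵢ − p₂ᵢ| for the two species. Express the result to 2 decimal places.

0.42

Σ|p₁ᵢ − p₂ᵢ| = 0.00 + 0.13 + 0.07 + 0.13 + 0.25 + 0.25 + 0.31 + 0.02 = 1.16
D = 1 − ½ × 1.16 = 1 − 0.580 = 0.4200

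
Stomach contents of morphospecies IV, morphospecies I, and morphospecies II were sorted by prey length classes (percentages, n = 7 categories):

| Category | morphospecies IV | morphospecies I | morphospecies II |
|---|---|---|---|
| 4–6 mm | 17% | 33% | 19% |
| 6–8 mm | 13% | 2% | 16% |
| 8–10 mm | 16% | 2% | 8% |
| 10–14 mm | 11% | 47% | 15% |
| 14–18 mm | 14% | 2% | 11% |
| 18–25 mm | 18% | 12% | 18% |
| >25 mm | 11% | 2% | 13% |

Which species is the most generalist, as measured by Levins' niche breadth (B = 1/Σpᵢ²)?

morphospecies IV

Convert percentages to proportions (divide by 100).
Σp_IVᵢ² = 0.17² + 0.13² + 0.16² + 0.11² + 0.14² + 0.18² + 0.11² = 0.0289 + 0.0169 + 0.0256 + 0.0121 + 0.0196 + 0.0324 + 0.0121 = 0.1476
B_IV = 1 / 0.1476 = 6.7751
Σp_Iᵢ² = 0.33² + 0.02² + 0.02² + 0.47² + 0.02² + 0.12² + 0.02² = 0.1089 + 0.0004 + 0.0004 + 0.2209 + 0.0004 + 0.0144 + 0.0004 = 0.3458
B_I = 1 / 0.3458 = 2.8918
Σp_IIᵢ² = 0.19² + 0.16² + 0.08² + 0.15² + 0.11² + 0.18² + 0.13² = 0.0361 + 0.0256 + 0.0064 + 0.0225 + 0.0121 + 0.0324 + 0.0169 = 0.1520
B_II = 1 / 0.1520 = 6.5789
Highest B → broadest niche (most generalist): morphospecies IV (B = 6.78).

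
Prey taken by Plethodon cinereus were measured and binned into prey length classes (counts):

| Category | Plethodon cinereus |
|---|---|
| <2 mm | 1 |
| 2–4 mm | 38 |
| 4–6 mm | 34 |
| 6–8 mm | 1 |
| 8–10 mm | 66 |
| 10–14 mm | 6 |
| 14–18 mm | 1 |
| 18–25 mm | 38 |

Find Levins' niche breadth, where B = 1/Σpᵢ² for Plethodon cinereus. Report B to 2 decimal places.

4.06

Proportions for Plethodon cinereus (n=185): 1/185=0.0054, 38/185=0.2054, 34/185=0.1838, 1/185=0.0054, 66/185=0.3568, 6/185=0.0324, 1/185=0.0054, 38/185=0.2054
Σpᵢ² = 0.0054² + 0.2054² + 0.1838² + 0.0054² + 0.3568² + 0.0324² + 0.0054² + 0.2054² = 0.000029 + 0.042189 + 0.033782 + 0.000029 + 0.127306 + 0.001050 + 0.000029 + 0.042189 = 0.246603
B = 1 / 0.246603 = 4.0551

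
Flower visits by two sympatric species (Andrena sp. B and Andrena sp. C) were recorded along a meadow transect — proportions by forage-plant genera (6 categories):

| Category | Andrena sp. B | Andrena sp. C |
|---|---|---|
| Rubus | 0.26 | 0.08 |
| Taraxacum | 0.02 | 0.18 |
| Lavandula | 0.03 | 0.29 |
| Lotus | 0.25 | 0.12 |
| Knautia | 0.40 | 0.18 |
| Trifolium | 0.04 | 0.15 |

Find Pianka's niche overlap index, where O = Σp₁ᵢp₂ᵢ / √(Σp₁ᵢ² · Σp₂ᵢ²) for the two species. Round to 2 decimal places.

0.59

Σ p₁ᵢp₂ᵢ = 0.0208 + 0.0036 + 0.0087 + 0.0300 + 0.0720 + 0.0060 = 0.1411
Σp_1ᵢ² = 0.26² + 0.02² + 0.03² + 0.25² + 0.40² + 0.04² = 0.0676 + 0.0004 + 0.0009 + 0.0625 + 0.1600 + 0.0016 = 0.2930
Σp_2ᵢ² = 0.08² + 0.18² + 0.29² + 0.12² + 0.18² + 0.15² = 0.0064 + 0.0324 + 0.0841 + 0.0144 + 0.0324 + 0.0225 = 0.1922
O = 0.1411 / √(0.2930 × 0.1922) = 0.1411 / 0.23731 = 0.5946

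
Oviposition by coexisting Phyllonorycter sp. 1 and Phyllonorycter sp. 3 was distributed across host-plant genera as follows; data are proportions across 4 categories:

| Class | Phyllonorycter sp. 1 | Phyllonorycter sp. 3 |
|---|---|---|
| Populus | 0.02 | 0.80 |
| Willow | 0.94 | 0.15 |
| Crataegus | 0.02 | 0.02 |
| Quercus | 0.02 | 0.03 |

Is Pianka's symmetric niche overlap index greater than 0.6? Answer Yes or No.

No

Σ p₁ᵢp₂ᵢ = 0.0160 + 0.1410 + 0.0004 + 0.0006 = 0.1580
Σp_1ᵢ² = 0.02² + 0.94² + 0.02² + 0.02² = 0.0004 + 0.8836 + 0.0004 + 0.0004 = 0.8848
Σp_2ᵢ² = 0.80² + 0.15² + 0.02² + 0.03² = 0.6400 + 0.0225 + 0.0004 + 0.0009 = 0.6638
O = 0.1580 / √(0.8848 × 0.6638) = 0.1580 / 0.76637 = 0.2062
O = 0.2062 < 0.6 → No.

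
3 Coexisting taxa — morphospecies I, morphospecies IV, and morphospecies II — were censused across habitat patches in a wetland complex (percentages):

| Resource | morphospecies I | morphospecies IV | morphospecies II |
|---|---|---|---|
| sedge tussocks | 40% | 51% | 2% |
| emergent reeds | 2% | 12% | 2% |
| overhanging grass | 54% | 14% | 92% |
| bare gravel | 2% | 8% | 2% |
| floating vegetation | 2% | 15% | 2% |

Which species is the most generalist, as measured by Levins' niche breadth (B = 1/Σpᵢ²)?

morphospecies IV

Convert percentages to proportions (divide by 100).
Σp_Iᵢ² = 0.40² + 0.02² + 0.54² + 0.02² + 0.02² = 0.1600 + 0.0004 + 0.2916 + 0.0004 + 0.0004 = 0.4528
B_I = 1 / 0.4528 = 2.2085
Σp_IVᵢ² = 0.51² + 0.12² + 0.14² + 0.08² + 0.15² = 0.2601 + 0.0144 + 0.0196 + 0.0064 + 0.0225 = 0.3230
B_IV = 1 / 0.3230 = 3.0960
Σp_IIᵢ² = 0.02² + 0.02² + 0.92² + 0.02² + 0.02² = 0.0004 + 0.0004 + 0.8464 + 0.0004 + 0.0004 = 0.8480
B_II = 1 / 0.8480 = 1.1792
Highest B → broadest niche (most generalist): morphospecies IV (B = 3.10).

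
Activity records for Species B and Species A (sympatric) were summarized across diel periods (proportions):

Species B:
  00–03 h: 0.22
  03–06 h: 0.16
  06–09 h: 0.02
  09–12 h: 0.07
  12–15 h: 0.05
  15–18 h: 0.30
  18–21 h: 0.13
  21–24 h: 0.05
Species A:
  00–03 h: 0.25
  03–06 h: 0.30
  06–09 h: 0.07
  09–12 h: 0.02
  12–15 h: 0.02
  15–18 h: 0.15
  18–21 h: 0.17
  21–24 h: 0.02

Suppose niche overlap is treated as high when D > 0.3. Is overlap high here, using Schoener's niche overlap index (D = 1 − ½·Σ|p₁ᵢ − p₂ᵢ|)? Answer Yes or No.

Yes

Σ|p₁ᵢ − p₂ᵢ| = 0.03 + 0.14 + 0.05 + 0.05 + 0.03 + 0.15 + 0.04 + 0.03 = 0.52
D = 1 − ½ × 0.52 = 1 − 0.260 = 0.7400
D = 0.7400 > 0.3 → Yes.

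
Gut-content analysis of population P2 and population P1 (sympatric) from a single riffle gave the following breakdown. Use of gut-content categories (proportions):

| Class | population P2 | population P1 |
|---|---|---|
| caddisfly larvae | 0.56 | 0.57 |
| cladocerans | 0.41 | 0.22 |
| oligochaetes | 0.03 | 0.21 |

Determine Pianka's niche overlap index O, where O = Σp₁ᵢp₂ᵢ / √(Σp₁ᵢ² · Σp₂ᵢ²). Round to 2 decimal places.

0.93

Σ p₁ᵢp₂ᵢ = 0.3192 + 0.0902 + 0.0063 = 0.4157
Σp_1ᵢ² = 0.56² + 0.41² + 0.03² = 0.3136 + 0.1681 + 0.0009 = 0.4826
Σp_2ᵢ² = 0.57² + 0.22² + 0.21² = 0.3249 + 0.0484 + 0.0441 = 0.4174
O = 0.4157 / √(0.4826 × 0.4174) = 0.4157 / 0.44882 = 0.9262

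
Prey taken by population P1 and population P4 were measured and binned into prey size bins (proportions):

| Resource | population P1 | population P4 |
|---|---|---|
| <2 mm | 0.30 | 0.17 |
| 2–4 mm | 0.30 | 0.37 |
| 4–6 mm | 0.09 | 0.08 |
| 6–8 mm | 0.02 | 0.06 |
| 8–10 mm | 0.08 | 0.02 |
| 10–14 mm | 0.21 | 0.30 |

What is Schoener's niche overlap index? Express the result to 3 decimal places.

0.800

Σ|p₁ᵢ − p₂ᵢ| = 0.13 + 0.07 + 0.01 + 0.04 + 0.06 + 0.09 = 0.40
D = 1 − ½ × 0.40 = 1 − 0.200 = 0.80000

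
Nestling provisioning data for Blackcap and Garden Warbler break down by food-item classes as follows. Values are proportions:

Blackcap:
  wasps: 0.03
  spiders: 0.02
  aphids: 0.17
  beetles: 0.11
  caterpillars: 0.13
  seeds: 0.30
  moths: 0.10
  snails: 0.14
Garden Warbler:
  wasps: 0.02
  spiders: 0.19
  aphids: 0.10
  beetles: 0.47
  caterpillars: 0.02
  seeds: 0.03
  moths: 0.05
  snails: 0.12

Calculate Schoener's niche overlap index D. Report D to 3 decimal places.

Σ|p₁ᵢ − p₂ᵢ| = 0.01 + 0.17 + 0.07 + 0.36 + 0.11 + 0.27 + 0.05 + 0.02 = 1.06
D = 1 − ½ × 1.06 = 1 − 0.530 = 0.47000

0.470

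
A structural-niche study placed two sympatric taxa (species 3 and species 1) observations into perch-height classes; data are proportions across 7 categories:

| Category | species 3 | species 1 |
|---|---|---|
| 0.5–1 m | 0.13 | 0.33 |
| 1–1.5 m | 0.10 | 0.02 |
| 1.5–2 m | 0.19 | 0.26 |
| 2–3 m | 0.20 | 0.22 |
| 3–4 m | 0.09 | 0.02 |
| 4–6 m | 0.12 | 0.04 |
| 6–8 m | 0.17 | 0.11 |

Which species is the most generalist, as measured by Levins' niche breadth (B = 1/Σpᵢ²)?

species 3

Σp_3ᵢ² = 0.13² + 0.10² + 0.19² + 0.20² + 0.09² + 0.12² + 0.17² = 0.0169 + 0.0100 + 0.0361 + 0.0400 + 0.0081 + 0.0144 + 0.0289 = 0.1544
B_3 = 1 / 0.1544 = 6.4767
Σp_1ᵢ² = 0.33² + 0.02² + 0.26² + 0.22² + 0.02² + 0.04² + 0.11² = 0.1089 + 0.0004 + 0.0676 + 0.0484 + 0.0004 + 0.0016 + 0.0121 = 0.2394
B_1 = 1 / 0.2394 = 4.1771
Highest B → broadest niche (most generalist): species 3 (B = 6.48).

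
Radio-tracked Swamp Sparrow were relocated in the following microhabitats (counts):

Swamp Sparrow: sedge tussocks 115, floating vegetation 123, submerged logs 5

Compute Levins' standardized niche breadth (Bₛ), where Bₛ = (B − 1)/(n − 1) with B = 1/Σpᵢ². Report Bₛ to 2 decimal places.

Proportions for Swamp Sparrow (n=243): 115/243=0.4733, 123/243=0.5062, 5/243=0.0206
Σpᵢ² = 0.4733² + 0.5062² + 0.0206² = 0.224013 + 0.256238 + 0.000424 = 0.480675
B = 1 / 0.480675 = 2.0804
Bₛ = (B − 1)/(n − 1) = (2.0804 − 1)/(3 − 1) = 1.0804/2 = 0.5402

0.54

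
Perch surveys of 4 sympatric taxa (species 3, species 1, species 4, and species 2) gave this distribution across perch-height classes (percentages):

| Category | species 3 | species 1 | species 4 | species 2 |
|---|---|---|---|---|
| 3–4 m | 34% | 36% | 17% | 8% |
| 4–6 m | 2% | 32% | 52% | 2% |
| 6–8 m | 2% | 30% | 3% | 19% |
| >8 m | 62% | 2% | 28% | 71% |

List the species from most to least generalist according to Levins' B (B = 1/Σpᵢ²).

Convert percentages to proportions (divide by 100).
Σp_3ᵢ² = 0.34² + 0.02² + 0.02² + 0.62² = 0.1156 + 0.0004 + 0.0004 + 0.3844 = 0.5008
B_3 = 1 / 0.5008 = 1.9968
Σp_1ᵢ² = 0.36² + 0.32² + 0.30² + 0.02² = 0.1296 + 0.1024 + 0.0900 + 0.0004 = 0.3224
B_1 = 1 / 0.3224 = 3.1017
Σp_4ᵢ² = 0.17² + 0.52² + 0.03² + 0.28² = 0.0289 + 0.2704 + 0.0009 + 0.0784 = 0.3786
B_4 = 1 / 0.3786 = 2.6413
Σp_2ᵢ² = 0.08² + 0.02² + 0.19² + 0.71² = 0.0064 + 0.0004 + 0.0361 + 0.5041 = 0.5470
B_2 = 1 / 0.5470 = 1.8282
Ranking by B (broadest → narrowest): species 1 (3.10) > species 4 (2.64) > species 3 (2.00) > species 2 (1.83)

species 1 > species 4 > species 3 > species 2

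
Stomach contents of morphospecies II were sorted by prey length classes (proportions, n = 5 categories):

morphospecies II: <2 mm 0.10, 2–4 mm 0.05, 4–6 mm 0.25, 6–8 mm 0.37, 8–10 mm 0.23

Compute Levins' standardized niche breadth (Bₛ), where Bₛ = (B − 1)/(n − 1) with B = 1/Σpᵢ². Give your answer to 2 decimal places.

Σpᵢ² = 0.10² + 0.05² + 0.25² + 0.37² + 0.23² = 0.0100 + 0.0025 + 0.0625 + 0.1369 + 0.0529 = 0.2648
B = 1 / 0.2648 = 3.7764
Bₛ = (B − 1)/(n − 1) = (3.7764 − 1)/(5 − 1) = 2.7764/4 = 0.6941

0.69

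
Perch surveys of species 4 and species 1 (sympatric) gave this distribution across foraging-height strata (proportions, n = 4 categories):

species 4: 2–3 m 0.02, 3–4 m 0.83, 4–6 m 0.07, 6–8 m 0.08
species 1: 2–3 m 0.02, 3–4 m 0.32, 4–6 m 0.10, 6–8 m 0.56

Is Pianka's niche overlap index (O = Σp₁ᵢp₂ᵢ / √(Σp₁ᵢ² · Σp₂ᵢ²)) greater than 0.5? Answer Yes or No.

Σ p₁ᵢp₂ᵢ = 0.0004 + 0.2656 + 0.0070 + 0.0448 = 0.3178
Σp_1ᵢ² = 0.02² + 0.83² + 0.07² + 0.08² = 0.0004 + 0.6889 + 0.0049 + 0.0064 = 0.7006
Σp_2ᵢ² = 0.02² + 0.32² + 0.10² + 0.56² = 0.0004 + 0.1024 + 0.0100 + 0.3136 = 0.4264
O = 0.3178 / √(0.7006 × 0.4264) = 0.3178 / 0.54657 = 0.5814
O = 0.5814 > 0.5 → Yes.

Yes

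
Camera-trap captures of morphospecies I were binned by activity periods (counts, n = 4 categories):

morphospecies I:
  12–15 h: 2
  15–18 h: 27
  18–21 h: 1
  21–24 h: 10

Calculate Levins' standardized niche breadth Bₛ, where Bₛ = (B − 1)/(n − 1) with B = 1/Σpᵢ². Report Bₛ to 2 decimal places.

Proportions for morphospecies I (n=40): 2/40=0.0500, 27/40=0.6750, 1/40=0.0250, 10/40=0.2500
Σpᵢ² = 0.0500² + 0.6750² + 0.0250² + 0.2500² = 0.002500 + 0.455625 + 0.000625 + 0.062500 = 0.521250
B = 1 / 0.521250 = 1.9185
Bₛ = (B − 1)/(n − 1) = (1.9185 − 1)/(4 − 1) = 0.9185/3 = 0.3062

0.31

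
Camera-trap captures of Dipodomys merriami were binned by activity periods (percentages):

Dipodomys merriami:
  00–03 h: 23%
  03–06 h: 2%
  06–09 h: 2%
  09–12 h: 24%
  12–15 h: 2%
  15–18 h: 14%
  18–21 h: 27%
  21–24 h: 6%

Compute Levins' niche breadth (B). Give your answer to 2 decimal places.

4.81

Convert percentages to proportions (divide by 100).
Σpᵢ² = 0.23² + 0.02² + 0.02² + 0.24² + 0.02² + 0.14² + 0.27² + 0.06² = 0.0529 + 0.0004 + 0.0004 + 0.0576 + 0.0004 + 0.0196 + 0.0729 + 0.0036 = 0.2078
B = 1 / 0.2078 = 4.8123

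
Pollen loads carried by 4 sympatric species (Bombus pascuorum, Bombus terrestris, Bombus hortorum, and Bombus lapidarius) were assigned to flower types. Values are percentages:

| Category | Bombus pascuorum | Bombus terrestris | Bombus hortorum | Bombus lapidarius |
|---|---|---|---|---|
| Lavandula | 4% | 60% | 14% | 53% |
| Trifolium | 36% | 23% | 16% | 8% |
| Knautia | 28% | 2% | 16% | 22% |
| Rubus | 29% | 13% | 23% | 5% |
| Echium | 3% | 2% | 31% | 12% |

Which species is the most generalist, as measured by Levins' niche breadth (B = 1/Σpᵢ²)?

Bombus hortorum

Convert percentages to proportions (divide by 100).
Σp_pascᵢ² = 0.04² + 0.36² + 0.28² + 0.29² + 0.03² = 0.0016 + 0.1296 + 0.0784 + 0.0841 + 0.0009 = 0.2946
B_pasc = 1 / 0.2946 = 3.3944
Σp_terrᵢ² = 0.60² + 0.23² + 0.02² + 0.13² + 0.02² = 0.3600 + 0.0529 + 0.0004 + 0.0169 + 0.0004 = 0.4306
B_terr = 1 / 0.4306 = 2.3223
Σp_hortᵢ² = 0.14² + 0.16² + 0.16² + 0.23² + 0.31² = 0.0196 + 0.0256 + 0.0256 + 0.0529 + 0.0961 = 0.2198
B_hort = 1 / 0.2198 = 4.5496
Σp_lapiᵢ² = 0.53² + 0.08² + 0.22² + 0.05² + 0.12² = 0.2809 + 0.0064 + 0.0484 + 0.0025 + 0.0144 = 0.3526
B_lapi = 1 / 0.3526 = 2.8361
Highest B → broadest niche (most generalist): Bombus hortorum (B = 4.55).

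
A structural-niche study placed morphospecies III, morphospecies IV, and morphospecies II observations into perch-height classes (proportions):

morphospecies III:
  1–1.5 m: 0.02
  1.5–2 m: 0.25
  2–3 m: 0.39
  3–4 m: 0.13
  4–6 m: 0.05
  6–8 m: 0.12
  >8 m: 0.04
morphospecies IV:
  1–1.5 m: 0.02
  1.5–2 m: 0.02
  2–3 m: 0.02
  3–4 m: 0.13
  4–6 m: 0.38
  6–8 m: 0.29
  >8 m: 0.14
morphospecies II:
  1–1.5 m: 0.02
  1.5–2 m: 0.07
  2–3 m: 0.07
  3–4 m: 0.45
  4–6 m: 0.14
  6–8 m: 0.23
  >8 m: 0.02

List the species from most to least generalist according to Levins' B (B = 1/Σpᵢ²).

Σp_IIIᵢ² = 0.02² + 0.25² + 0.39² + 0.13² + 0.05² + 0.12² + 0.04² = 0.0004 + 0.0625 + 0.1521 + 0.0169 + 0.0025 + 0.0144 + 0.0016 = 0.2504
B_III = 1 / 0.2504 = 3.9936
Σp_IVᵢ² = 0.02² + 0.02² + 0.02² + 0.13² + 0.38² + 0.29² + 0.14² = 0.0004 + 0.0004 + 0.0004 + 0.0169 + 0.1444 + 0.0841 + 0.0196 = 0.2662
B_IV = 1 / 0.2662 = 3.7566
Σp_IIᵢ² = 0.02² + 0.07² + 0.07² + 0.45² + 0.14² + 0.23² + 0.02² = 0.0004 + 0.0049 + 0.0049 + 0.2025 + 0.0196 + 0.0529 + 0.0004 = 0.2856
B_II = 1 / 0.2856 = 3.5014
Ranking by B (broadest → narrowest): morphospecies III (3.99) > morphospecies IV (3.76) > morphospecies II (3.50)

morphospecies III > morphospecies IV > morphospecies II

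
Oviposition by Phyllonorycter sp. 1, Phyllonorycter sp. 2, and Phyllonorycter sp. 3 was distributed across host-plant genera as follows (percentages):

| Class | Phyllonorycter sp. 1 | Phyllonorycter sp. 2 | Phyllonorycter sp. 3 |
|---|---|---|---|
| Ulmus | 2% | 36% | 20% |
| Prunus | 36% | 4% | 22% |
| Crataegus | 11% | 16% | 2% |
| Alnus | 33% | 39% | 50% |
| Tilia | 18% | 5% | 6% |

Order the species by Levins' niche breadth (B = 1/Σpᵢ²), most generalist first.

Phyllonorycter sp. 1 > Phyllonorycter sp. 2 > Phyllonorycter sp. 3

Convert percentages to proportions (divide by 100).
Σp_1ᵢ² = 0.02² + 0.36² + 0.11² + 0.33² + 0.18² = 0.0004 + 0.1296 + 0.0121 + 0.1089 + 0.0324 = 0.2834
B_1 = 1 / 0.2834 = 3.5286
Σp_2ᵢ² = 0.36² + 0.04² + 0.16² + 0.39² + 0.05² = 0.1296 + 0.0016 + 0.0256 + 0.1521 + 0.0025 = 0.3114
B_2 = 1 / 0.3114 = 3.2113
Σp_3ᵢ² = 0.20² + 0.22² + 0.02² + 0.50² + 0.06² = 0.0400 + 0.0484 + 0.0004 + 0.2500 + 0.0036 = 0.3424
B_3 = 1 / 0.3424 = 2.9206
Ranking by B (broadest → narrowest): Phyllonorycter sp. 1 (3.53) > Phyllonorycter sp. 2 (3.21) > Phyllonorycter sp. 3 (2.92)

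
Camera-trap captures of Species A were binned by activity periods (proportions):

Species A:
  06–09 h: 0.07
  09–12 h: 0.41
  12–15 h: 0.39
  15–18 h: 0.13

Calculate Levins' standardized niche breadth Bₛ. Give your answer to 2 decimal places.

Σpᵢ² = 0.07² + 0.41² + 0.39² + 0.13² = 0.0049 + 0.1681 + 0.1521 + 0.0169 = 0.3420
B = 1 / 0.3420 = 2.9240
Bₛ = (B − 1)/(n − 1) = (2.9240 − 1)/(4 − 1) = 1.9240/3 = 0.6413

0.64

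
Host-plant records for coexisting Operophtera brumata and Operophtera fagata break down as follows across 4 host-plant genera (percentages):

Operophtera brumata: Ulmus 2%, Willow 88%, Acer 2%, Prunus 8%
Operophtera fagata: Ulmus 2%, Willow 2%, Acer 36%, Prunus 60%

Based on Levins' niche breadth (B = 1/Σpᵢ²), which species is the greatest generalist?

Operophtera fagata

Convert percentages to proportions (divide by 100).
Σp_brumᵢ² = 0.02² + 0.88² + 0.02² + 0.08² = 0.0004 + 0.7744 + 0.0004 + 0.0064 = 0.7816
B_brum = 1 / 0.7816 = 1.2794
Σp_fagaᵢ² = 0.02² + 0.02² + 0.36² + 0.60² = 0.0004 + 0.0004 + 0.1296 + 0.3600 = 0.4904
B_faga = 1 / 0.4904 = 2.0392
Highest B → broadest niche (most generalist): Operophtera fagata (B = 2.04).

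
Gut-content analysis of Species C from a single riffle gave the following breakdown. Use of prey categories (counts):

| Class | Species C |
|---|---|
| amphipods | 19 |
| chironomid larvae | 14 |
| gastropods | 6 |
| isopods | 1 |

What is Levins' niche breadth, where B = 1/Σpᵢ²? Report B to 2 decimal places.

Proportions for Species C (n=40): 19/40=0.4750, 14/40=0.3500, 6/40=0.1500, 1/40=0.0250
Σpᵢ² = 0.4750² + 0.3500² + 0.1500² + 0.0250² = 0.225625 + 0.122500 + 0.022500 + 0.000625 = 0.371250
B = 1 / 0.371250 = 2.6936

2.69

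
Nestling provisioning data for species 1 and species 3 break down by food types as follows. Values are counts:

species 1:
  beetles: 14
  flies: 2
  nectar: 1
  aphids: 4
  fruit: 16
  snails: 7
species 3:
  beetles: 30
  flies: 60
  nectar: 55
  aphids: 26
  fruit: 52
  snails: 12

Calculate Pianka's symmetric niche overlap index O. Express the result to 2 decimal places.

Proportions for species 1 (n=44): 14/44=0.3182, 2/44=0.0455, 1/44=0.0227, 4/44=0.0909, 16/44=0.3636, 7/44=0.1591
Proportions for species 3 (n=235): 30/235=0.1277, 60/235=0.2553, 55/235=0.2340, 26/235=0.1106, 52/235=0.2213, 12/235=0.0511
Σ p₁ᵢp₂ᵢ = 0.040634 + 0.011616 + 0.005312 + 0.010054 + 0.080465 + 0.008130 = 0.156211
Σp_1ᵢ² = 0.3182² + 0.0455² + 0.0227² + 0.0909² + 0.3636² + 0.1591² = 0.101251 + 0.002070 + 0.000515 + 0.008263 + 0.132205 + 0.025313 = 0.269617
Σp_2ᵢ² = 0.1277² + 0.2553² + 0.2340² + 0.1106² + 0.2213² + 0.0511² = 0.016307 + 0.065178 + 0.054756 + 0.012232 + 0.048974 + 0.002611 = 0.200058
O = 0.156211 / √(0.269617 × 0.200058) = 0.156211 / 0.2322478 = 0.6726

0.67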